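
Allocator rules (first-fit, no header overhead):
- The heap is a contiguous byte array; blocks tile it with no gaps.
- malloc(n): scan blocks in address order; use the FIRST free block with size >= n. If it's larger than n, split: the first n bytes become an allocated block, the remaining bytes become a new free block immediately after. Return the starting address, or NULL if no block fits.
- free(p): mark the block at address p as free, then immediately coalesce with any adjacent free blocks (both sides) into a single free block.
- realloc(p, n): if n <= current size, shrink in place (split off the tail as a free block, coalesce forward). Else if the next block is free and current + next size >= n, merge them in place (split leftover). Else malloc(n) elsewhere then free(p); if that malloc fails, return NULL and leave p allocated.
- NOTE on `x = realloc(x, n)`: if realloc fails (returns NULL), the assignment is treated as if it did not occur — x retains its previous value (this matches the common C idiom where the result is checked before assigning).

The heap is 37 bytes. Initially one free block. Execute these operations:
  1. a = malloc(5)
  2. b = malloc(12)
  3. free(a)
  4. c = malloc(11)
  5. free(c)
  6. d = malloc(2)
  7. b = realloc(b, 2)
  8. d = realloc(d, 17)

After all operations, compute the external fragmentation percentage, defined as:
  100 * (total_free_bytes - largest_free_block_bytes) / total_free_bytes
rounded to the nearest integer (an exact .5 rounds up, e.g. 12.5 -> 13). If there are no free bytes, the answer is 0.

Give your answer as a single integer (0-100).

Op 1: a = malloc(5) -> a = 0; heap: [0-4 ALLOC][5-36 FREE]
Op 2: b = malloc(12) -> b = 5; heap: [0-4 ALLOC][5-16 ALLOC][17-36 FREE]
Op 3: free(a) -> (freed a); heap: [0-4 FREE][5-16 ALLOC][17-36 FREE]
Op 4: c = malloc(11) -> c = 17; heap: [0-4 FREE][5-16 ALLOC][17-27 ALLOC][28-36 FREE]
Op 5: free(c) -> (freed c); heap: [0-4 FREE][5-16 ALLOC][17-36 FREE]
Op 6: d = malloc(2) -> d = 0; heap: [0-1 ALLOC][2-4 FREE][5-16 ALLOC][17-36 FREE]
Op 7: b = realloc(b, 2) -> b = 5; heap: [0-1 ALLOC][2-4 FREE][5-6 ALLOC][7-36 FREE]
Op 8: d = realloc(d, 17) -> d = 7; heap: [0-4 FREE][5-6 ALLOC][7-23 ALLOC][24-36 FREE]
Free blocks: [5 13] total_free=18 largest=13 -> 100*(18-13)/18 = 500/18 ≈ 27.778 -> rounds to 28

Answer: 28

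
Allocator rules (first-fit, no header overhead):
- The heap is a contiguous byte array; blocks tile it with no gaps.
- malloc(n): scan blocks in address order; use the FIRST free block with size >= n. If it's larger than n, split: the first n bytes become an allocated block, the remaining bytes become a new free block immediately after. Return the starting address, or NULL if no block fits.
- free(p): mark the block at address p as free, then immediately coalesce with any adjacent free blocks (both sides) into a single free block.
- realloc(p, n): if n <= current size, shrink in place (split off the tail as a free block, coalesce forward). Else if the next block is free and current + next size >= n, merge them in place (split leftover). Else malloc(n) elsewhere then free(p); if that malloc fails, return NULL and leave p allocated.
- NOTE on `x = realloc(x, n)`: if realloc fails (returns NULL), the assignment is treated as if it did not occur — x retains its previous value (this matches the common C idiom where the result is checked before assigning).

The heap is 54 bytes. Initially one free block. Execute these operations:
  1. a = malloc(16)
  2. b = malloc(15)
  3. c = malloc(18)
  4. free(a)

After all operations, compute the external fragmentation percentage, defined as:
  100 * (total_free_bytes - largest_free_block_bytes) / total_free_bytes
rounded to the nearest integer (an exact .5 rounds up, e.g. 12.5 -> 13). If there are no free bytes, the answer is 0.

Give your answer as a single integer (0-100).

Answer: 24

Derivation:
Op 1: a = malloc(16) -> a = 0; heap: [0-15 ALLOC][16-53 FREE]
Op 2: b = malloc(15) -> b = 16; heap: [0-15 ALLOC][16-30 ALLOC][31-53 FREE]
Op 3: c = malloc(18) -> c = 31; heap: [0-15 ALLOC][16-30 ALLOC][31-48 ALLOC][49-53 FREE]
Op 4: free(a) -> (freed a); heap: [0-15 FREE][16-30 ALLOC][31-48 ALLOC][49-53 FREE]
Free blocks: [16 5] total_free=21 largest=16 -> 100*(21-16)/21 = 500/21 ≈ 23.810 -> rounds to 24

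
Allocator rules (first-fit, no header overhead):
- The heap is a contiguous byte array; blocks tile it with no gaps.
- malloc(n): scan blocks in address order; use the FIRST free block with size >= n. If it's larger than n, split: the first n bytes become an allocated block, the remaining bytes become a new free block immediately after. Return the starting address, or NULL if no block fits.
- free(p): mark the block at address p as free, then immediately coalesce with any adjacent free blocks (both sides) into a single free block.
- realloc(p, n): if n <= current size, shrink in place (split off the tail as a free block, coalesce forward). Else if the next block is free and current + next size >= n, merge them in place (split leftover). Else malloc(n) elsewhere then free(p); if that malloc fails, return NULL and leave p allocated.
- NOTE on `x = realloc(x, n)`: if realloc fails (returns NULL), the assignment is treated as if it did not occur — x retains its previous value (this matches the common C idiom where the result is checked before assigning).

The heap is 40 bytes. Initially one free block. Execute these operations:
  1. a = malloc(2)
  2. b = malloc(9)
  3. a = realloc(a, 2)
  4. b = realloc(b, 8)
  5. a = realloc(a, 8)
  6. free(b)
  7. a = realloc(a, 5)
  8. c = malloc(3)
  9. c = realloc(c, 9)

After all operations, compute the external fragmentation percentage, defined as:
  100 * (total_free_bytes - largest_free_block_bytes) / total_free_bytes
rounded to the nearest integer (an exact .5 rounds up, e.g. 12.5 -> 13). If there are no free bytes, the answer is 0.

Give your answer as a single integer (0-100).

Answer: 4

Derivation:
Op 1: a = malloc(2) -> a = 0; heap: [0-1 ALLOC][2-39 FREE]
Op 2: b = malloc(9) -> b = 2; heap: [0-1 ALLOC][2-10 ALLOC][11-39 FREE]
Op 3: a = realloc(a, 2) -> a = 0; heap: [0-1 ALLOC][2-10 ALLOC][11-39 FREE]
Op 4: b = realloc(b, 8) -> b = 2; heap: [0-1 ALLOC][2-9 ALLOC][10-39 FREE]
Op 5: a = realloc(a, 8) -> a = 10; heap: [0-1 FREE][2-9 ALLOC][10-17 ALLOC][18-39 FREE]
Op 6: free(b) -> (freed b); heap: [0-9 FREE][10-17 ALLOC][18-39 FREE]
Op 7: a = realloc(a, 5) -> a = 10; heap: [0-9 FREE][10-14 ALLOC][15-39 FREE]
Op 8: c = malloc(3) -> c = 0; heap: [0-2 ALLOC][3-9 FREE][10-14 ALLOC][15-39 FREE]
Op 9: c = realloc(c, 9) -> c = 0; heap: [0-8 ALLOC][9-9 FREE][10-14 ALLOC][15-39 FREE]
Free blocks: [1 25] total_free=26 largest=25 -> 100*(26-25)/26 = 100/26 ≈ 3.846 -> rounds to 4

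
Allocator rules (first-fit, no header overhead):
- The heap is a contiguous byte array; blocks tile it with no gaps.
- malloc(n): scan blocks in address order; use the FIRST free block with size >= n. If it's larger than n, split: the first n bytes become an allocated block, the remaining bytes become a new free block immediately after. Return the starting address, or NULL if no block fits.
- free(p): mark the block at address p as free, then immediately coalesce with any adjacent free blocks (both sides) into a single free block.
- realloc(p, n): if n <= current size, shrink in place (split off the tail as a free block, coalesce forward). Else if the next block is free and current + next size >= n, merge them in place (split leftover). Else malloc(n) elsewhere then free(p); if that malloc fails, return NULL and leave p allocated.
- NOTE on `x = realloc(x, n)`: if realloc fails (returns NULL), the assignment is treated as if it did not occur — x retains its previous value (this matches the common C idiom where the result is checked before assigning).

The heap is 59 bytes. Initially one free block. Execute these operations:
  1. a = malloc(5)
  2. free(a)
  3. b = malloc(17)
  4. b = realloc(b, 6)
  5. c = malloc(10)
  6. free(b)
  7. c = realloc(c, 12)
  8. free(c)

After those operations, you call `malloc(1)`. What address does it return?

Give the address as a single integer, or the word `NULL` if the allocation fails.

Op 1: a = malloc(5) -> a = 0; heap: [0-4 ALLOC][5-58 FREE]
Op 2: free(a) -> (freed a); heap: [0-58 FREE]
Op 3: b = malloc(17) -> b = 0; heap: [0-16 ALLOC][17-58 FREE]
Op 4: b = realloc(b, 6) -> b = 0; heap: [0-5 ALLOC][6-58 FREE]
Op 5: c = malloc(10) -> c = 6; heap: [0-5 ALLOC][6-15 ALLOC][16-58 FREE]
Op 6: free(b) -> (freed b); heap: [0-5 FREE][6-15 ALLOC][16-58 FREE]
Op 7: c = realloc(c, 12) -> c = 6; heap: [0-5 FREE][6-17 ALLOC][18-58 FREE]
Op 8: free(c) -> (freed c); heap: [0-58 FREE]
malloc(1): first-fit scan over [0-58 FREE] -> 0

Answer: 0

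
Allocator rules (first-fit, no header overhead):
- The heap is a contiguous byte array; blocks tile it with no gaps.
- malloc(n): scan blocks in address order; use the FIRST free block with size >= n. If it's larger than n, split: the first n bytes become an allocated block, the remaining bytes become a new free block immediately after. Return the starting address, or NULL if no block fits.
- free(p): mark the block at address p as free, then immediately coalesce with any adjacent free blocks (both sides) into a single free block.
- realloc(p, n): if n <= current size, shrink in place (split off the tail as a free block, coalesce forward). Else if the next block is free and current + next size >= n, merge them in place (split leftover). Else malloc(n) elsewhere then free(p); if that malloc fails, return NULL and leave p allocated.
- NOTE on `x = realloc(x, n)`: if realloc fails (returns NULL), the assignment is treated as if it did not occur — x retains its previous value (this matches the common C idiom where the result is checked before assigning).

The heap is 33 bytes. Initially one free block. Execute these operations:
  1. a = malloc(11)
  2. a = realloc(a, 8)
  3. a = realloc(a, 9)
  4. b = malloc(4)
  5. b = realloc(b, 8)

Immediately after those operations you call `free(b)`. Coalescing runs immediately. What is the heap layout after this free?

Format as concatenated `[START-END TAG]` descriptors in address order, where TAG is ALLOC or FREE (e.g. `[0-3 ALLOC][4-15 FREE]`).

Answer: [0-8 ALLOC][9-32 FREE]

Derivation:
Op 1: a = malloc(11) -> a = 0; heap: [0-10 ALLOC][11-32 FREE]
Op 2: a = realloc(a, 8) -> a = 0; heap: [0-7 ALLOC][8-32 FREE]
Op 3: a = realloc(a, 9) -> a = 0; heap: [0-8 ALLOC][9-32 FREE]
Op 4: b = malloc(4) -> b = 9; heap: [0-8 ALLOC][9-12 ALLOC][13-32 FREE]
Op 5: b = realloc(b, 8) -> b = 9; heap: [0-8 ALLOC][9-16 ALLOC][17-32 FREE]
free(b): b = 9 -> block [9-16 ALLOC]; mark free, coalesce with adjacent free neighbors -> [0-8 ALLOC][9-32 FREE]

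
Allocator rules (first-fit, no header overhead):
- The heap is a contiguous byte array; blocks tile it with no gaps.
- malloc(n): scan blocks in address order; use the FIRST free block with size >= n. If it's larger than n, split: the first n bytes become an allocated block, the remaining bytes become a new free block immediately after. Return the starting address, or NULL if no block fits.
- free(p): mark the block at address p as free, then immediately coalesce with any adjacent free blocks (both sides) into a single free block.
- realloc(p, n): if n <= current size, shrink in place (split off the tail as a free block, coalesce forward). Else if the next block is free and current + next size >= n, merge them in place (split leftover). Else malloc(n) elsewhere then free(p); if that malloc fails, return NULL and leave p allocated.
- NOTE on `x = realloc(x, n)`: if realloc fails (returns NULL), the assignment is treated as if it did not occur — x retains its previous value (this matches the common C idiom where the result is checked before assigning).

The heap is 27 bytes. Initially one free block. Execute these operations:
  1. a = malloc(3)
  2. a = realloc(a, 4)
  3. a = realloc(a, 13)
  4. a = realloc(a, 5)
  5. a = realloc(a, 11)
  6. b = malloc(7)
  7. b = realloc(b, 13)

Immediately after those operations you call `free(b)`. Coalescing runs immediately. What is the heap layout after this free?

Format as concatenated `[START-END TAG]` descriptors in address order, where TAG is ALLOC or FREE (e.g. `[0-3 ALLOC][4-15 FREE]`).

Op 1: a = malloc(3) -> a = 0; heap: [0-2 ALLOC][3-26 FREE]
Op 2: a = realloc(a, 4) -> a = 0; heap: [0-3 ALLOC][4-26 FREE]
Op 3: a = realloc(a, 13) -> a = 0; heap: [0-12 ALLOC][13-26 FREE]
Op 4: a = realloc(a, 5) -> a = 0; heap: [0-4 ALLOC][5-26 FREE]
Op 5: a = realloc(a, 11) -> a = 0; heap: [0-10 ALLOC][11-26 FREE]
Op 6: b = malloc(7) -> b = 11; heap: [0-10 ALLOC][11-17 ALLOC][18-26 FREE]
Op 7: b = realloc(b, 13) -> b = 11; heap: [0-10 ALLOC][11-23 ALLOC][24-26 FREE]
free(b): b = 11 -> block [11-23 ALLOC]; mark free, coalesce with adjacent free neighbors -> [0-10 ALLOC][11-26 FREE]

Answer: [0-10 ALLOC][11-26 FREE]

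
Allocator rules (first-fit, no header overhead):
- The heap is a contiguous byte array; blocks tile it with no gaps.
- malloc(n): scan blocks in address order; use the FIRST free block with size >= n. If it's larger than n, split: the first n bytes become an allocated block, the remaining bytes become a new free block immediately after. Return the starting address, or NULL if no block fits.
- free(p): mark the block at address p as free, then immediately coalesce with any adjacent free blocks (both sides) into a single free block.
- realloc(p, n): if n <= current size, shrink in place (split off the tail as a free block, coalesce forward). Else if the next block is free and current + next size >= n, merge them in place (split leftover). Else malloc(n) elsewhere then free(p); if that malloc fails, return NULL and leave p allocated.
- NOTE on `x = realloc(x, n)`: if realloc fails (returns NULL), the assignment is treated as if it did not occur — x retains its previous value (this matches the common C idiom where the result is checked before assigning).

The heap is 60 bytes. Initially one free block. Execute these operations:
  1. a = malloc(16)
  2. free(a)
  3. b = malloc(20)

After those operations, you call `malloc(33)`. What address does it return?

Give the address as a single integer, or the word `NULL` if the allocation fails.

Op 1: a = malloc(16) -> a = 0; heap: [0-15 ALLOC][16-59 FREE]
Op 2: free(a) -> (freed a); heap: [0-59 FREE]
Op 3: b = malloc(20) -> b = 0; heap: [0-19 ALLOC][20-59 FREE]
malloc(33): first-fit scan over [0-19 ALLOC][20-59 FREE] -> 20

Answer: 20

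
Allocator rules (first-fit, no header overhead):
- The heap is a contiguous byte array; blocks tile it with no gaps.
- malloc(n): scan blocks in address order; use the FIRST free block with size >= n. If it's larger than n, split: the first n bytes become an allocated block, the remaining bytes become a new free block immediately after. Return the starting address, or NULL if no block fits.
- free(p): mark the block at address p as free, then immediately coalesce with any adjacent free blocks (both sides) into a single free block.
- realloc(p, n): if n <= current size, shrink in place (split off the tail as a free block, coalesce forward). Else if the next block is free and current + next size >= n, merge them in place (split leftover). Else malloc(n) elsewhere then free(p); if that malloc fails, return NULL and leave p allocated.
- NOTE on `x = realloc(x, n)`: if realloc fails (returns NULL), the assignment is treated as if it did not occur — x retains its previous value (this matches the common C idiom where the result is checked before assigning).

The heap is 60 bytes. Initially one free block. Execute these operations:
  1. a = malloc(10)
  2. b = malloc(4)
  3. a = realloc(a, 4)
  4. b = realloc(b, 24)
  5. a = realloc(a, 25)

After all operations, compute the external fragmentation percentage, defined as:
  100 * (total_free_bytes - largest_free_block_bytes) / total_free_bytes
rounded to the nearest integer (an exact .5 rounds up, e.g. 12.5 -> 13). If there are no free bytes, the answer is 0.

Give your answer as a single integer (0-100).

Answer: 9

Derivation:
Op 1: a = malloc(10) -> a = 0; heap: [0-9 ALLOC][10-59 FREE]
Op 2: b = malloc(4) -> b = 10; heap: [0-9 ALLOC][10-13 ALLOC][14-59 FREE]
Op 3: a = realloc(a, 4) -> a = 0; heap: [0-3 ALLOC][4-9 FREE][10-13 ALLOC][14-59 FREE]
Op 4: b = realloc(b, 24) -> b = 10; heap: [0-3 ALLOC][4-9 FREE][10-33 ALLOC][34-59 FREE]
Op 5: a = realloc(a, 25) -> a = 34; heap: [0-9 FREE][10-33 ALLOC][34-58 ALLOC][59-59 FREE]
Free blocks: [10 1] total_free=11 largest=10 -> 100*(11-10)/11 = 100/11 ≈ 9.091 -> rounds to 9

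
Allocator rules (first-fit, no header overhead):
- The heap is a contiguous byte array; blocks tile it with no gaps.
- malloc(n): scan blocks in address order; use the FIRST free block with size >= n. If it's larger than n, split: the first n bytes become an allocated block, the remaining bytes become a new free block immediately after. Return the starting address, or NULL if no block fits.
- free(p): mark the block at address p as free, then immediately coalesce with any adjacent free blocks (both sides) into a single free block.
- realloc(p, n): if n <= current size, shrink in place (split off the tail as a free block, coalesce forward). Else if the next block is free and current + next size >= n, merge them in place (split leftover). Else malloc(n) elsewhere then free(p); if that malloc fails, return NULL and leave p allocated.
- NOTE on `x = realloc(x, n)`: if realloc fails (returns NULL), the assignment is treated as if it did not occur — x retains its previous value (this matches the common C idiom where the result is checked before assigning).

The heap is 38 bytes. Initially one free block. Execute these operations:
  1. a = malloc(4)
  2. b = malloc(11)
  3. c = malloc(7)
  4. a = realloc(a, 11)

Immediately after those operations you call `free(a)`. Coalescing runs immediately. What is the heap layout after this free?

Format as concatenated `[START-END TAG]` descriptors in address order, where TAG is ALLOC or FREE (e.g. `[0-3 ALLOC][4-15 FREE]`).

Op 1: a = malloc(4) -> a = 0; heap: [0-3 ALLOC][4-37 FREE]
Op 2: b = malloc(11) -> b = 4; heap: [0-3 ALLOC][4-14 ALLOC][15-37 FREE]
Op 3: c = malloc(7) -> c = 15; heap: [0-3 ALLOC][4-14 ALLOC][15-21 ALLOC][22-37 FREE]
Op 4: a = realloc(a, 11) -> a = 22; heap: [0-3 FREE][4-14 ALLOC][15-21 ALLOC][22-32 ALLOC][33-37 FREE]
free(a): a = 22 -> block [22-32 ALLOC]; mark free, coalesce with adjacent free neighbors -> [0-3 FREE][4-14 ALLOC][15-21 ALLOC][22-37 FREE]

Answer: [0-3 FREE][4-14 ALLOC][15-21 ALLOC][22-37 FREE]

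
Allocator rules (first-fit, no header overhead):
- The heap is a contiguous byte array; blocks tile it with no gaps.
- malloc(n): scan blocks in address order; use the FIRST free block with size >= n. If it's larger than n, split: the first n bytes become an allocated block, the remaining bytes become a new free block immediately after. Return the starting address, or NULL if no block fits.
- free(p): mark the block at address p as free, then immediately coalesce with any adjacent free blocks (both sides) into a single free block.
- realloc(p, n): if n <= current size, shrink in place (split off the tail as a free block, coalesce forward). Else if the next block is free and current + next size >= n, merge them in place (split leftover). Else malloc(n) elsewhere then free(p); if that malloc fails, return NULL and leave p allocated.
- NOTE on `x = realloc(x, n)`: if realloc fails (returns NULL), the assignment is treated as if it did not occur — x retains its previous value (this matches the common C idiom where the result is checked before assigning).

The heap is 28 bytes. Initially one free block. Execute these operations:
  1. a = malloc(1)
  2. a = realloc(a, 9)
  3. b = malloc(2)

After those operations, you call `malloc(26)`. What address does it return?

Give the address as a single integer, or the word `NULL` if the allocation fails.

Op 1: a = malloc(1) -> a = 0; heap: [0-0 ALLOC][1-27 FREE]
Op 2: a = realloc(a, 9) -> a = 0; heap: [0-8 ALLOC][9-27 FREE]
Op 3: b = malloc(2) -> b = 9; heap: [0-8 ALLOC][9-10 ALLOC][11-27 FREE]
malloc(26): first-fit scan over [0-8 ALLOC][9-10 ALLOC][11-27 FREE] -> NULL

Answer: NULL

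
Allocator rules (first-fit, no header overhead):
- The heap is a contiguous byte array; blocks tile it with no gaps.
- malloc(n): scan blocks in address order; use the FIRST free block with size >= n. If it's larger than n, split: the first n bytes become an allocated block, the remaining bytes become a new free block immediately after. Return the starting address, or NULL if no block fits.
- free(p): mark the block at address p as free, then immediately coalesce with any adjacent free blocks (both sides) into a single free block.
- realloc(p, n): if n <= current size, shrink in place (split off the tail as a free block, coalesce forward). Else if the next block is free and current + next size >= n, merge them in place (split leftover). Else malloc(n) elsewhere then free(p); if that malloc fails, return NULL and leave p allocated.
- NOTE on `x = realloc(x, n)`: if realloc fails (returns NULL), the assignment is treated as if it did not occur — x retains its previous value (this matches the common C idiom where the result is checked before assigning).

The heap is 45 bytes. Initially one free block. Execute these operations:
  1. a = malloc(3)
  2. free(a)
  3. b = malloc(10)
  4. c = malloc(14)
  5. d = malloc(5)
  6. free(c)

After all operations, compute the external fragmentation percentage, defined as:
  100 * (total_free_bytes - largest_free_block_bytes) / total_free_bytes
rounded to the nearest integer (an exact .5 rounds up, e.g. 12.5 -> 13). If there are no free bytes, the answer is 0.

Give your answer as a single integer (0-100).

Answer: 47

Derivation:
Op 1: a = malloc(3) -> a = 0; heap: [0-2 ALLOC][3-44 FREE]
Op 2: free(a) -> (freed a); heap: [0-44 FREE]
Op 3: b = malloc(10) -> b = 0; heap: [0-9 ALLOC][10-44 FREE]
Op 4: c = malloc(14) -> c = 10; heap: [0-9 ALLOC][10-23 ALLOC][24-44 FREE]
Op 5: d = malloc(5) -> d = 24; heap: [0-9 ALLOC][10-23 ALLOC][24-28 ALLOC][29-44 FREE]
Op 6: free(c) -> (freed c); heap: [0-9 ALLOC][10-23 FREE][24-28 ALLOC][29-44 FREE]
Free blocks: [14 16] total_free=30 largest=16 -> 100*(30-16)/30 = 1400/30 ≈ 46.667 -> rounds to 47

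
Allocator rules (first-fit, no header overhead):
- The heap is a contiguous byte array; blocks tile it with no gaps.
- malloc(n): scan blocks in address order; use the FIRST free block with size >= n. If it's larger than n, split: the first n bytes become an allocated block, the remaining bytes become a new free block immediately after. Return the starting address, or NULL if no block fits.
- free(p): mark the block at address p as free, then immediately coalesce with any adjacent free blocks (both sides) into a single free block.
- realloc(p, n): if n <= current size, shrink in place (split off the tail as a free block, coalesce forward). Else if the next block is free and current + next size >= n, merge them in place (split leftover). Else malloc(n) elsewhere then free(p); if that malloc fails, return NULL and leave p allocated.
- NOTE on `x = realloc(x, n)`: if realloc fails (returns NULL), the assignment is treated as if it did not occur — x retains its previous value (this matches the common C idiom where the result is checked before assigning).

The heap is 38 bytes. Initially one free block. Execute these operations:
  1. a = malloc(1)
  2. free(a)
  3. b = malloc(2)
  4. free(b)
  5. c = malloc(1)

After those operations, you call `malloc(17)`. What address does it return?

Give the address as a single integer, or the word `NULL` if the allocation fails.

Op 1: a = malloc(1) -> a = 0; heap: [0-0 ALLOC][1-37 FREE]
Op 2: free(a) -> (freed a); heap: [0-37 FREE]
Op 3: b = malloc(2) -> b = 0; heap: [0-1 ALLOC][2-37 FREE]
Op 4: free(b) -> (freed b); heap: [0-37 FREE]
Op 5: c = malloc(1) -> c = 0; heap: [0-0 ALLOC][1-37 FREE]
malloc(17): first-fit scan over [0-0 ALLOC][1-37 FREE] -> 1

Answer: 1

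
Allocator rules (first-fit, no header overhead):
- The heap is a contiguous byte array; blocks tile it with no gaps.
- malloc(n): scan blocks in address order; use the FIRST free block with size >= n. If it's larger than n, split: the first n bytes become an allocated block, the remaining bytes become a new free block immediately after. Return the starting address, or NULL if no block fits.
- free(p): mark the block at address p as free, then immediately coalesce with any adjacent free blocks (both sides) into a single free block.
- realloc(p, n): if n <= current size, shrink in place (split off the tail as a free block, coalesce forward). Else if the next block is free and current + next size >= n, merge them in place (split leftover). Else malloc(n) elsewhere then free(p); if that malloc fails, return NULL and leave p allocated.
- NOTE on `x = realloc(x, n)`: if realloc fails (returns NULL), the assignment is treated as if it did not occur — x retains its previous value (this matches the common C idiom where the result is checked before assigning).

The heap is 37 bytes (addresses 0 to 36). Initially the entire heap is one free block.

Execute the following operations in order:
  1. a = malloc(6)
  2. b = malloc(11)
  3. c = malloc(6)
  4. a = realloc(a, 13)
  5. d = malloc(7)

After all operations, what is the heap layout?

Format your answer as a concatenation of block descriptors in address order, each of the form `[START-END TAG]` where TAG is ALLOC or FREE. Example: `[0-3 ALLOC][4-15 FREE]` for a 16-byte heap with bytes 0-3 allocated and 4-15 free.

Op 1: a = malloc(6) -> a = 0; heap: [0-5 ALLOC][6-36 FREE]
Op 2: b = malloc(11) -> b = 6; heap: [0-5 ALLOC][6-16 ALLOC][17-36 FREE]
Op 3: c = malloc(6) -> c = 17; heap: [0-5 ALLOC][6-16 ALLOC][17-22 ALLOC][23-36 FREE]
Op 4: a = realloc(a, 13) -> a = 23; heap: [0-5 FREE][6-16 ALLOC][17-22 ALLOC][23-35 ALLOC][36-36 FREE]
Op 5: d = malloc(7) -> d = NULL; heap: [0-5 FREE][6-16 ALLOC][17-22 ALLOC][23-35 ALLOC][36-36 FREE]

Answer: [0-5 FREE][6-16 ALLOC][17-22 ALLOC][23-35 ALLOC][36-36 FREE]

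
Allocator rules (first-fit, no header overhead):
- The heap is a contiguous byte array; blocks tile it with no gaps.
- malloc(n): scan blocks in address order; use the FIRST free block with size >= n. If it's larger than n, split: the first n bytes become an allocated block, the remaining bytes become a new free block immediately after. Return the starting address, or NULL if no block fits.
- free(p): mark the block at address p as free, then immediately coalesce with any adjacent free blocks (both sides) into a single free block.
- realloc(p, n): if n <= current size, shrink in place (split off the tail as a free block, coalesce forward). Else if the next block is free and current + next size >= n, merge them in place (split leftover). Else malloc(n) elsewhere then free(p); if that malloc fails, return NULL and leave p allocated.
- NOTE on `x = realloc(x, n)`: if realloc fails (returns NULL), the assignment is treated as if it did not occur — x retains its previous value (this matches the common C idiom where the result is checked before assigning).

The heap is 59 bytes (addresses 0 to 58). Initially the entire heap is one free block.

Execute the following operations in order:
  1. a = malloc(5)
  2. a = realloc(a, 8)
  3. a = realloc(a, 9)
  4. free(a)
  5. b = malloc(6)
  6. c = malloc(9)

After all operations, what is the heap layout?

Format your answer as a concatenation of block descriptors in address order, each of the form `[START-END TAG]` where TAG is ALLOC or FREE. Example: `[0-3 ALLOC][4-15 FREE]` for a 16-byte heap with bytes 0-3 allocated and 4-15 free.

Answer: [0-5 ALLOC][6-14 ALLOC][15-58 FREE]

Derivation:
Op 1: a = malloc(5) -> a = 0; heap: [0-4 ALLOC][5-58 FREE]
Op 2: a = realloc(a, 8) -> a = 0; heap: [0-7 ALLOC][8-58 FREE]
Op 3: a = realloc(a, 9) -> a = 0; heap: [0-8 ALLOC][9-58 FREE]
Op 4: free(a) -> (freed a); heap: [0-58 FREE]
Op 5: b = malloc(6) -> b = 0; heap: [0-5 ALLOC][6-58 FREE]
Op 6: c = malloc(9) -> c = 6; heap: [0-5 ALLOC][6-14 ALLOC][15-58 FREE]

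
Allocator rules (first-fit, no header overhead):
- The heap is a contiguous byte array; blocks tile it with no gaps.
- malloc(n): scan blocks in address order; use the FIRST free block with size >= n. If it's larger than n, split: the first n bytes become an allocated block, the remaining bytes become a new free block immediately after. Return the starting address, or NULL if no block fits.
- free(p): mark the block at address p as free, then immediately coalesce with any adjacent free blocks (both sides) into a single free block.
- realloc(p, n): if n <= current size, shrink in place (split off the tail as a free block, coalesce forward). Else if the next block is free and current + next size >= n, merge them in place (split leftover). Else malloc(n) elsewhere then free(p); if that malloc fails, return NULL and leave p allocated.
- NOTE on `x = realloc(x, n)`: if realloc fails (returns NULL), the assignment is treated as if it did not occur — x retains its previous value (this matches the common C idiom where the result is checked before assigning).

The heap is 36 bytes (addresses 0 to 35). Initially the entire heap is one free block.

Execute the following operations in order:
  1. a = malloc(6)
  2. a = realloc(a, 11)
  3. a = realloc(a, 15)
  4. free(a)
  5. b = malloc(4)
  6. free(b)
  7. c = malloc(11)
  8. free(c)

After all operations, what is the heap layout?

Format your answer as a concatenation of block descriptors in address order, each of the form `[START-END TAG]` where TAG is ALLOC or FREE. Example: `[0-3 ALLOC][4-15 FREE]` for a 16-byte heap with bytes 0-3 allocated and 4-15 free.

Answer: [0-35 FREE]

Derivation:
Op 1: a = malloc(6) -> a = 0; heap: [0-5 ALLOC][6-35 FREE]
Op 2: a = realloc(a, 11) -> a = 0; heap: [0-10 ALLOC][11-35 FREE]
Op 3: a = realloc(a, 15) -> a = 0; heap: [0-14 ALLOC][15-35 FREE]
Op 4: free(a) -> (freed a); heap: [0-35 FREE]
Op 5: b = malloc(4) -> b = 0; heap: [0-3 ALLOC][4-35 FREE]
Op 6: free(b) -> (freed b); heap: [0-35 FREE]
Op 7: c = malloc(11) -> c = 0; heap: [0-10 ALLOC][11-35 FREE]
Op 8: free(c) -> (freed c); heap: [0-35 FREE]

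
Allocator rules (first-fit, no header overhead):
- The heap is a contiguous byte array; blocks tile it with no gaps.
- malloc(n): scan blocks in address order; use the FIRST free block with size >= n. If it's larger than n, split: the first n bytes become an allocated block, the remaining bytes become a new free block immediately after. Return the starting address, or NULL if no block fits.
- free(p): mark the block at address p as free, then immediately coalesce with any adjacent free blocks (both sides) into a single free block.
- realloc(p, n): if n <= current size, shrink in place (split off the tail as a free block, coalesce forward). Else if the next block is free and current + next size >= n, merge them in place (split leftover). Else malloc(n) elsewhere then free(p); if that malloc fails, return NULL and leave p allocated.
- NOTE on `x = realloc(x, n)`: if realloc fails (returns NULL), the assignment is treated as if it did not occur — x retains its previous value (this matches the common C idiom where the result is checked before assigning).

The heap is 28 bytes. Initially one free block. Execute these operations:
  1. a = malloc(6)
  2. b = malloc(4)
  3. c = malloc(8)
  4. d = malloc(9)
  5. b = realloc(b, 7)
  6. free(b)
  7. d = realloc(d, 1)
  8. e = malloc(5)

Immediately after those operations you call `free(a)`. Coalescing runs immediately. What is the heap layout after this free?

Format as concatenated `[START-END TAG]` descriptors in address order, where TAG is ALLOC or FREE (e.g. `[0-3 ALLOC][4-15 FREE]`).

Op 1: a = malloc(6) -> a = 0; heap: [0-5 ALLOC][6-27 FREE]
Op 2: b = malloc(4) -> b = 6; heap: [0-5 ALLOC][6-9 ALLOC][10-27 FREE]
Op 3: c = malloc(8) -> c = 10; heap: [0-5 ALLOC][6-9 ALLOC][10-17 ALLOC][18-27 FREE]
Op 4: d = malloc(9) -> d = 18; heap: [0-5 ALLOC][6-9 ALLOC][10-17 ALLOC][18-26 ALLOC][27-27 FREE]
Op 5: b = realloc(b, 7) -> NULL (b unchanged); heap: [0-5 ALLOC][6-9 ALLOC][10-17 ALLOC][18-26 ALLOC][27-27 FREE]
Op 6: free(b) -> (freed b); heap: [0-5 ALLOC][6-9 FREE][10-17 ALLOC][18-26 ALLOC][27-27 FREE]
Op 7: d = realloc(d, 1) -> d = 18; heap: [0-5 ALLOC][6-9 FREE][10-17 ALLOC][18-18 ALLOC][19-27 FREE]
Op 8: e = malloc(5) -> e = 19; heap: [0-5 ALLOC][6-9 FREE][10-17 ALLOC][18-18 ALLOC][19-23 ALLOC][24-27 FREE]
free(a): a = 0 -> block [0-5 ALLOC]; mark free, coalesce with adjacent free neighbors -> [0-9 FREE][10-17 ALLOC][18-18 ALLOC][19-23 ALLOC][24-27 FREE]

Answer: [0-9 FREE][10-17 ALLOC][18-18 ALLOC][19-23 ALLOC][24-27 FREE]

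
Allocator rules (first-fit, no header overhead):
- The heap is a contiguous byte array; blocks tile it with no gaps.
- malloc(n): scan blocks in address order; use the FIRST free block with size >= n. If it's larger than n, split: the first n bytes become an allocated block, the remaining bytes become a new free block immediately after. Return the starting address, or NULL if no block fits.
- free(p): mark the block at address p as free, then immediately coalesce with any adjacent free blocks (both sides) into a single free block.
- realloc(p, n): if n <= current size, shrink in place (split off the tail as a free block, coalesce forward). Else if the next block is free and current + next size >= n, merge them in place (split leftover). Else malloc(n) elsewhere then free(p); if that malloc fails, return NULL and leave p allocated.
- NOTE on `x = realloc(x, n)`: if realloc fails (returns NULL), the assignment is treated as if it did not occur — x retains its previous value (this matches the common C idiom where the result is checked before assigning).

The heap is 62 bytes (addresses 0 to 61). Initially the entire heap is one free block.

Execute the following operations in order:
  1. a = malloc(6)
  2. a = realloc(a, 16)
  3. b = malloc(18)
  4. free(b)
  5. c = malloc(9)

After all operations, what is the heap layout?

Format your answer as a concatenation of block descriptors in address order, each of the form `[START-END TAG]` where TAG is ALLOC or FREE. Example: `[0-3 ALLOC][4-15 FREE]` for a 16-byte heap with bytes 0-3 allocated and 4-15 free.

Op 1: a = malloc(6) -> a = 0; heap: [0-5 ALLOC][6-61 FREE]
Op 2: a = realloc(a, 16) -> a = 0; heap: [0-15 ALLOC][16-61 FREE]
Op 3: b = malloc(18) -> b = 16; heap: [0-15 ALLOC][16-33 ALLOC][34-61 FREE]
Op 4: free(b) -> (freed b); heap: [0-15 ALLOC][16-61 FREE]
Op 5: c = malloc(9) -> c = 16; heap: [0-15 ALLOC][16-24 ALLOC][25-61 FREE]

Answer: [0-15 ALLOC][16-24 ALLOC][25-61 FREE]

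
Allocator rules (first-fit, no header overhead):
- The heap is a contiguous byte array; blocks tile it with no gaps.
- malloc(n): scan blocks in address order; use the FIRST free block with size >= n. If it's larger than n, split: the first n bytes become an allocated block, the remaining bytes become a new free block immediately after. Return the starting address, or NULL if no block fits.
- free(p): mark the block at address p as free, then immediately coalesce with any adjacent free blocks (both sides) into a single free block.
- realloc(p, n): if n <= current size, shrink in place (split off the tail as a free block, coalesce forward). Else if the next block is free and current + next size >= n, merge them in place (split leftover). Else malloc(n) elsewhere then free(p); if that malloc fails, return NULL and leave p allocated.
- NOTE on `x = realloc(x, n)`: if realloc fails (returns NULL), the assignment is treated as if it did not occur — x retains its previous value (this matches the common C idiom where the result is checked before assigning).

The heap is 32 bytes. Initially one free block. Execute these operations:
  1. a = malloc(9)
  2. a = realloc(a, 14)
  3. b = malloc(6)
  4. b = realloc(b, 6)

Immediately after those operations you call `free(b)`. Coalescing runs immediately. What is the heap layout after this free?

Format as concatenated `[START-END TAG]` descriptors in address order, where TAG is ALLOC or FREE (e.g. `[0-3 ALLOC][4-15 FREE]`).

Answer: [0-13 ALLOC][14-31 FREE]

Derivation:
Op 1: a = malloc(9) -> a = 0; heap: [0-8 ALLOC][9-31 FREE]
Op 2: a = realloc(a, 14) -> a = 0; heap: [0-13 ALLOC][14-31 FREE]
Op 3: b = malloc(6) -> b = 14; heap: [0-13 ALLOC][14-19 ALLOC][20-31 FREE]
Op 4: b = realloc(b, 6) -> b = 14; heap: [0-13 ALLOC][14-19 ALLOC][20-31 FREE]
free(b): b = 14 -> block [14-19 ALLOC]; mark free, coalesce with adjacent free neighbors -> [0-13 ALLOC][14-31 FREE]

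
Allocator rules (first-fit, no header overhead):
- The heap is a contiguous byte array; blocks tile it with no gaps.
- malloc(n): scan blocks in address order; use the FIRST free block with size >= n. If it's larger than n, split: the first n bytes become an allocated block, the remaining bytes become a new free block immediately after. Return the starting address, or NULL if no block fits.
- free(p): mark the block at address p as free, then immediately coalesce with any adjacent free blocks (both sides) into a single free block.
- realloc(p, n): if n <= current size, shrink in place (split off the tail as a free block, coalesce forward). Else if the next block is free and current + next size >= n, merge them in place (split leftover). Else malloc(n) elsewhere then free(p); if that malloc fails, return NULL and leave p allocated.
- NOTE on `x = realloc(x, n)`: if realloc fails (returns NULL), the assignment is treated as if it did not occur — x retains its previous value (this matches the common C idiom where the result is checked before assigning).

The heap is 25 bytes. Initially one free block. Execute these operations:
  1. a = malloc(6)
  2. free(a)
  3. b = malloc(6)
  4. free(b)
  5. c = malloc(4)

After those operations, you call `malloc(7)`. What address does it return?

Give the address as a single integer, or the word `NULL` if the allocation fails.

Op 1: a = malloc(6) -> a = 0; heap: [0-5 ALLOC][6-24 FREE]
Op 2: free(a) -> (freed a); heap: [0-24 FREE]
Op 3: b = malloc(6) -> b = 0; heap: [0-5 ALLOC][6-24 FREE]
Op 4: free(b) -> (freed b); heap: [0-24 FREE]
Op 5: c = malloc(4) -> c = 0; heap: [0-3 ALLOC][4-24 FREE]
malloc(7): first-fit scan over [0-3 ALLOC][4-24 FREE] -> 4

Answer: 4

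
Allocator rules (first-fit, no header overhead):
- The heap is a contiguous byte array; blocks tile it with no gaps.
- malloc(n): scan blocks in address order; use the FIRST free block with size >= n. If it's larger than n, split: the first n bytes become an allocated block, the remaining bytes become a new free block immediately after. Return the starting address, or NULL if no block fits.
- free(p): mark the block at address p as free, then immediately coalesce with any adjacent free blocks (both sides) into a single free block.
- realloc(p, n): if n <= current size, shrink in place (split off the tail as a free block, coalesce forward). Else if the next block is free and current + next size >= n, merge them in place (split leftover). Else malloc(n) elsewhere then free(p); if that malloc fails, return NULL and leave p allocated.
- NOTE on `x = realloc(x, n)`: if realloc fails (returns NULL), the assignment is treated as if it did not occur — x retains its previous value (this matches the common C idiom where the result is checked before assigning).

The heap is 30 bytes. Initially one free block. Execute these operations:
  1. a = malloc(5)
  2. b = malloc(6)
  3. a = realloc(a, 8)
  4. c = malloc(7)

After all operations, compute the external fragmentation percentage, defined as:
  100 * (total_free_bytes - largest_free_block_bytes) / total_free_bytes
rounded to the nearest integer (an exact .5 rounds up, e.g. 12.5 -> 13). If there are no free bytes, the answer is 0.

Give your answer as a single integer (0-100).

Op 1: a = malloc(5) -> a = 0; heap: [0-4 ALLOC][5-29 FREE]
Op 2: b = malloc(6) -> b = 5; heap: [0-4 ALLOC][5-10 ALLOC][11-29 FREE]
Op 3: a = realloc(a, 8) -> a = 11; heap: [0-4 FREE][5-10 ALLOC][11-18 ALLOC][19-29 FREE]
Op 4: c = malloc(7) -> c = 19; heap: [0-4 FREE][5-10 ALLOC][11-18 ALLOC][19-25 ALLOC][26-29 FREE]
Free blocks: [5 4] total_free=9 largest=5 -> 100*(9-5)/9 = 400/9 ≈ 44.444 -> rounds to 44

Answer: 44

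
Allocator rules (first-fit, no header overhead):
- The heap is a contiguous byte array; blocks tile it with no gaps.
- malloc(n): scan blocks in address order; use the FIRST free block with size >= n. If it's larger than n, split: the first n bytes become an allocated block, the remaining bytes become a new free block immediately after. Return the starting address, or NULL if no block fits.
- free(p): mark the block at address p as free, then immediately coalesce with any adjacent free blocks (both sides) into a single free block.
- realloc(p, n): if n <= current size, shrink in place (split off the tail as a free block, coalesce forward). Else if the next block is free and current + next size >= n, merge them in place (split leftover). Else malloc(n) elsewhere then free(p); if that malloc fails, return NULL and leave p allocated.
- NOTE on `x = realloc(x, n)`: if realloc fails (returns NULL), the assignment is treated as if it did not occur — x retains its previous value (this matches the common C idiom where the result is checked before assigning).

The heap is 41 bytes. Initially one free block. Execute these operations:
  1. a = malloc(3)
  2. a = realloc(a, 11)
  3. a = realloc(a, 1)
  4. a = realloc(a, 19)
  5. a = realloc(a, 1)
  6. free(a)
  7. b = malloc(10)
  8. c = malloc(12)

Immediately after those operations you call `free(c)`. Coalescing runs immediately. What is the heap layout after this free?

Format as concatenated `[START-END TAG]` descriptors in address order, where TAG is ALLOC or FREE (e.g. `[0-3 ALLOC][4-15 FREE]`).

Op 1: a = malloc(3) -> a = 0; heap: [0-2 ALLOC][3-40 FREE]
Op 2: a = realloc(a, 11) -> a = 0; heap: [0-10 ALLOC][11-40 FREE]
Op 3: a = realloc(a, 1) -> a = 0; heap: [0-0 ALLOC][1-40 FREE]
Op 4: a = realloc(a, 19) -> a = 0; heap: [0-18 ALLOC][19-40 FREE]
Op 5: a = realloc(a, 1) -> a = 0; heap: [0-0 ALLOC][1-40 FREE]
Op 6: free(a) -> (freed a); heap: [0-40 FREE]
Op 7: b = malloc(10) -> b = 0; heap: [0-9 ALLOC][10-40 FREE]
Op 8: c = malloc(12) -> c = 10; heap: [0-9 ALLOC][10-21 ALLOC][22-40 FREE]
free(c): c = 10 -> block [10-21 ALLOC]; mark free, coalesce with adjacent free neighbors -> [0-9 ALLOC][10-40 FREE]

Answer: [0-9 ALLOC][10-40 FREE]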